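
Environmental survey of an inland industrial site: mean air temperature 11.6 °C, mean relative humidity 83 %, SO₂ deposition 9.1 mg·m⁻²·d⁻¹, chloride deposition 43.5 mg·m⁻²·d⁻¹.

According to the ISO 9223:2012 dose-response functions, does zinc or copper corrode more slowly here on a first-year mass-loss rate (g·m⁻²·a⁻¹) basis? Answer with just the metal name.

zinc

zinc: T>10 °C ⇒ hinge -0.071·(11.6−10) = -0.1136
  SO₂ term: 0.0129·9.1^0.44·exp(0.046·83-0.1136) = 1.385
  Cl⁻ term: 0.0175·43.5^0.57·exp(0.008·83+0.085·11.6) = 0.7826
  sum: 1.385 + 0.7826 → r_corr = 2.167 μm/a
  mass loss = 2.167 μm/a × 7.14 g/cm³ = 15.48 g·m⁻²·a⁻¹
copper: f(T) = -0.080·(T−10) [T>10 °C] = -0.1280
  Pd branch = 0.0053·Pd^0.26·e^(0.059·RH+f) = 1.109 μm/a
  Sd branch = 0.01025·Sd^0.27·e^(0.036·RH+0.049·T) = 0.9946 μm/a
  r_corr = 1.109 + 0.9946 = 2.103 μm/a
  mass loss = 2.103 μm/a × 8.96 g/cm³ = 18.84 g·m⁻²·a⁻¹
Ordering by g·m⁻²·a⁻¹: copper (18.8) > zinc (15.5)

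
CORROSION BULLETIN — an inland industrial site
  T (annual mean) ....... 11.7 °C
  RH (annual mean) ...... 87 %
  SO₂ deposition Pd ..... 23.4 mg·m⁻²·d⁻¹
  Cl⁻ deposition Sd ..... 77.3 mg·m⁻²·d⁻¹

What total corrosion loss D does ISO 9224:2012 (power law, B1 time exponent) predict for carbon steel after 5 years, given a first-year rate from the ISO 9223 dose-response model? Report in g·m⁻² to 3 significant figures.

carbon steel: T>10 °C ⇒ hinge -0.054·(11.7−10) = -0.0918
  sulphur-dioxide contribution → 47.4 μm/a
  chloride contribution → 42.6 μm/a
  total first-year rate 90 μm/a
ISO 9224: D(t) = r_corr · t^b with b = 0.523 (carbon steel, B1)
  D(5) = 90 × 5^0.523 = 90 × 2.32 = 208.8 μm
  Mass loss = 208.8 μm × 7.85 g/cm³ = 1639 g·m⁻²

D(5) = 1.64e+03 g·m⁻²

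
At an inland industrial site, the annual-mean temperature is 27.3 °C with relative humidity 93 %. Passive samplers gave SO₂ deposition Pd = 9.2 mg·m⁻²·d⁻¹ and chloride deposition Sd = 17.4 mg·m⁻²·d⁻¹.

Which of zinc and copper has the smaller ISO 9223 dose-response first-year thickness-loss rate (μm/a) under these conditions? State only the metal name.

zinc

zinc: T>10 °C ⇒ hinge -0.071·(27.3−10) = -1.2283
  sulphur-dioxide contribution → 0.723 μm/a
  chloride contribution → 1.91 μm/a
  total first-year rate 2.633 μm/a
copper: temperature factor f = -0.080·(17.3) = -1.3840
  sulphur-dioxide contribution → 0.5712 μm/a
  chloride contribution → 2.402 μm/a
  ⇒ r_corr(copper) = 2.974 μm/a
Ordering by μm/a: copper (2.97) > zinc (2.63)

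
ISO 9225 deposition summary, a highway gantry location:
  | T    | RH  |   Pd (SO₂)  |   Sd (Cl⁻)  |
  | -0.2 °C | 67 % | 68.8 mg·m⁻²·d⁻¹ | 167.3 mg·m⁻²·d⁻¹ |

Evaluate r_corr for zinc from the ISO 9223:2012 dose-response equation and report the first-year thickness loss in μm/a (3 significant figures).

r_corr = 1.77 μm/a

zinc: f(T) = +0.038·(T−10) [T≤10 °C] = -0.3876
  Pd branch = 0.0129·Pd^0.44·e^(0.046·RH+f) = 1.228 μm/a
  Cl⁻ term: 0.0175·167.3^0.57·exp(0.008·67+0.085·-0.2) = 0.5443
  sum: 1.228 + 0.5443 → r_corr = 1.773 μm/a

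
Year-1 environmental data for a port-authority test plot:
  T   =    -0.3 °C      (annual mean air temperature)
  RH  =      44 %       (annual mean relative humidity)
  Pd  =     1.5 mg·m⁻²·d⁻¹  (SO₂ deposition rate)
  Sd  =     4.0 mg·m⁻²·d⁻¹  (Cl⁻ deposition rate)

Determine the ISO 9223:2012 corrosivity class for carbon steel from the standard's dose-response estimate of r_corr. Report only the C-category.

carbon steel: temperature factor f = +0.150·(-10.3) = -1.5450
  SO₂ term: 1.77·1.5^0.52·exp(0.02·44-1.5450) = 1.124
  Sd branch = 0.102·Sd^0.62·e^(0.033·RH+0.04·T) = 1.017 μm/a
  r_corr = 1.124 + 1.017 = 2.141 μm/a
2.14 μm/a falls in (1.3, 25] for carbon steel → category C2

C2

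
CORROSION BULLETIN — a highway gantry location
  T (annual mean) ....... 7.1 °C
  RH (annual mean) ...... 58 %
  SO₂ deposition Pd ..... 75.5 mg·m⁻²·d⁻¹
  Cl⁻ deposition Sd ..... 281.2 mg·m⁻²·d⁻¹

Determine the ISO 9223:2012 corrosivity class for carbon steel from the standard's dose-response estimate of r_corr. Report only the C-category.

carbon steel: f(T) = +0.150·(T−10) [T≤10 °C] = -0.4350
  Pd branch = 1.77·Pd^0.52·e^(0.02·RH+f) = 34.62 μm/a
  Sd branch = 0.102·Sd^0.62·e^(0.033·RH+0.04·T) = 30.31 μm/a
  sum: 34.62 + 30.31 → r_corr = 64.93 μm/a
64.9 μm/a falls in (50, 80] for carbon steel → category C4

C4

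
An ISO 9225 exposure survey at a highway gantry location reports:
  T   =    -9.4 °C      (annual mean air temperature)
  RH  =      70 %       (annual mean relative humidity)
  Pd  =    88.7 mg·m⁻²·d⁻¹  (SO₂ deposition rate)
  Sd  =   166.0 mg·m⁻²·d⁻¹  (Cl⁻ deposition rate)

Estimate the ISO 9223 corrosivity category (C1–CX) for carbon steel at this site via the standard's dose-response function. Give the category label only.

C2

carbon steel: f(T) = +0.150·(T−10) [T≤10 °C] = -2.9100
  SO₂ term: 1.77·88.7^0.52·exp(0.02·70-2.9100) = 4.028
  Cl⁻ term: 0.102·166.0^0.62·exp(0.033·70+0.04·-9.4) = 16.79
  r_corr = 4.028 + 16.79 = 20.82 μm/a
ISO 9223 Table 2 (carbon steel): 1.3 < 20.8 ≤ 25 μm/a ⇒ C2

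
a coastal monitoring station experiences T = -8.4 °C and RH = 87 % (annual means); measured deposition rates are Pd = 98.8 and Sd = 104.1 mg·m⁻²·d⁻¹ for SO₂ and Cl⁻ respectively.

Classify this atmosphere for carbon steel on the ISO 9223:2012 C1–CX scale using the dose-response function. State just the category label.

C3

carbon steel: temperature factor f = +0.150·(-18.4) = -2.7600
  SO₂ term: 1.77·98.8^0.52·exp(0.02·87-2.7600) = 6.955
  Sd branch = 0.102·Sd^0.62·e^(0.033·RH+0.04·T) = 22.93 μm/a
  sum: 6.955 + 22.93 → r_corr = 29.88 μm/a
Category bounds: 25…50 μm/a bracket r_corr ⇒ C3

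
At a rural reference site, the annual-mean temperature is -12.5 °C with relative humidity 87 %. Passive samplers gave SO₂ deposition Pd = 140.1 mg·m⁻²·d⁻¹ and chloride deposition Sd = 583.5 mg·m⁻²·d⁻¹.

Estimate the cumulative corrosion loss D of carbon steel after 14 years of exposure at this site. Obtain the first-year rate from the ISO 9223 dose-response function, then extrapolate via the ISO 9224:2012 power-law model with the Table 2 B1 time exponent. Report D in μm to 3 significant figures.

D(14) = 243 μm

carbon steel: temperature factor f = +0.150·(-22.5) = -3.3750
  SO₂ term: 1.77·140.1^0.52·exp(0.02·87-3.3750) = 4.509
  Cl⁻ term: 0.102·583.5^0.62·exp(0.033·87+0.04·-12.5) = 56.66
  sum: 4.509 + 56.66 → r_corr = 61.17 μm/a
ISO 9224: D(t) = r_corr · t^b with b = 0.523 (carbon steel, B1)
  D(14) = 61.17 × 14^0.523 = 61.17 × 3.976 = 243.2 μm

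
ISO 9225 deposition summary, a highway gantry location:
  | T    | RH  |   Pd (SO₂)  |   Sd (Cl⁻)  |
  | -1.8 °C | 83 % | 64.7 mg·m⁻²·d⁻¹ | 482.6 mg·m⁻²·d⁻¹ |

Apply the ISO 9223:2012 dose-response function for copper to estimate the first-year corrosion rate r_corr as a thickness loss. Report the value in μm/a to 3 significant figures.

copper: temperature factor f = +0.126·(-11.8) = -1.4868
  SO₂ term: 0.0053·64.7^0.26·exp(0.059·83-1.4868) = 0.4744
  Sd branch = 0.01025·Sd^0.27·e^(0.036·RH+0.049·T) = 0.9878 μm/a
  r_corr = 0.4744 + 0.9878 = 1.462 μm/a

r_corr = 1.46 μm/a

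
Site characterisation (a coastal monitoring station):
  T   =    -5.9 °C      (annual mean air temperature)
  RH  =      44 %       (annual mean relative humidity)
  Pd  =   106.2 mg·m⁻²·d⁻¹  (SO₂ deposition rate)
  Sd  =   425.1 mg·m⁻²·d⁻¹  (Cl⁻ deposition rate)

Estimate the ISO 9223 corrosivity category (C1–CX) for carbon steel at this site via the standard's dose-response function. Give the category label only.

carbon steel: T≤10 °C ⇒ hinge +0.150·(-5.9−10) = -2.3850
  Pd branch = 1.77·Pd^0.52·e^(0.02·RH+f) = 4.446 μm/a
  Cl⁻ term: 0.102·425.1^0.62·exp(0.033·44+0.04·-5.9) = 14.67
  r_corr = 4.446 + 14.67 = 19.11 μm/a
ISO 9223 Table 2 (carbon steel): 1.3 < 19.1 ≤ 25 μm/a ⇒ C2

C2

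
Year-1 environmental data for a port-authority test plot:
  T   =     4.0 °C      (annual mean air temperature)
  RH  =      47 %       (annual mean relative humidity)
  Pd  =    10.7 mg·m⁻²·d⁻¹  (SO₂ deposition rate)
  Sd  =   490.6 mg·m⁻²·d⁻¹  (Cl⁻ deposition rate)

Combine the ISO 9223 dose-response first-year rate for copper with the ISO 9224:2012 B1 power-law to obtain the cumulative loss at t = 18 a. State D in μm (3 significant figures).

copper: T≤10 °C ⇒ hinge +0.126·(4.0−10) = -0.7560
  SO₂ term: 0.0053·10.7^0.26·exp(0.059·47-0.7560) = 0.07377
  Sd branch = 0.01025·Sd^0.27·e^(0.036·RH+0.049·T) = 0.3607 μm/a
  r_corr = 0.07377 + 0.3607 = 0.4345 μm/a
ISO 9224: D(t) = r_corr · t^b with b = 0.667 (copper, B1)
  D(18) = 0.4345 × 18^0.667 = 0.4345 × 6.875 = 2.987 μm

D(18) = 2.99 μm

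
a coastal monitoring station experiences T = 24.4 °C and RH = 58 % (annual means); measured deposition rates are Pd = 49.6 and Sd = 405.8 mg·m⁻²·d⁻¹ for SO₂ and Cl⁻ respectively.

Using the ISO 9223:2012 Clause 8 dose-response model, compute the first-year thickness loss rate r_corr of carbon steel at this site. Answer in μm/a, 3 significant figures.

r_corr = 95.8 μm/a

carbon steel: f(T) = -0.054·(T−10) [T>10 °C] = -0.7776
  sulphur-dioxide contribution → 19.76 μm/a
  chloride contribution → 76.01 μm/a
  ⇒ r_corr(carbon steel) = 95.76 μm/a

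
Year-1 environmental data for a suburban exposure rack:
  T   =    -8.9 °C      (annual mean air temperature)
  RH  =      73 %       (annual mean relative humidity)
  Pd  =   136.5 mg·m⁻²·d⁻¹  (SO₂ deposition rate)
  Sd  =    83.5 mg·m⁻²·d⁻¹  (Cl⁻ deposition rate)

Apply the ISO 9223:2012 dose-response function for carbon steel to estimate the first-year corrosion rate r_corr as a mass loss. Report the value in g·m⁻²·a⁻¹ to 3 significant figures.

r_corr = 142 g·m⁻²·a⁻¹

carbon steel: f(T) = +0.150·(T−10) [T≤10 °C] = -2.8350
  SO₂ term: 1.77·136.5^0.52·exp(0.02·73-2.8350) = 5.769
  Sd branch = 0.102·Sd^0.62·e^(0.033·RH+0.04·T) = 12.35 μm/a
  r_corr = 5.769 + 12.35 = 18.12 μm/a
Convert to mass loss: 18.12 μm/a × 7.85 g/cm³ = 142.2 g·m⁻²·a⁻¹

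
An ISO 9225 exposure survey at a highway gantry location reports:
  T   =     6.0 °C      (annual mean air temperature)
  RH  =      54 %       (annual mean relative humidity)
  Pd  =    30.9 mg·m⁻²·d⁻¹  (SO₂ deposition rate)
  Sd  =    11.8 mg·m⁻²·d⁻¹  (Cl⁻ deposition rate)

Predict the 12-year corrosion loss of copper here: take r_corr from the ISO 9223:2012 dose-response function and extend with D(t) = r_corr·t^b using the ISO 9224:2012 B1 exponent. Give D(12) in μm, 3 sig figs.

copper: T≤10 °C ⇒ hinge +0.126·(6.0−10) = -0.5040
  SO₂ term: 0.0053·30.9^0.26·exp(0.059·54-0.5040) = 0.189
  Sd branch = 0.01025·Sd^0.27·e^(0.036·RH+0.049·T) = 0.1871 μm/a
  r_corr = 0.189 + 0.1871 = 0.3761 μm/a
Power-law: D(12) = r_corr · 12^0.667
  D(12) = 0.3761 × 12^0.667 = 0.3761 × 5.246 = 1.973 μm

D(12) = 1.97 μm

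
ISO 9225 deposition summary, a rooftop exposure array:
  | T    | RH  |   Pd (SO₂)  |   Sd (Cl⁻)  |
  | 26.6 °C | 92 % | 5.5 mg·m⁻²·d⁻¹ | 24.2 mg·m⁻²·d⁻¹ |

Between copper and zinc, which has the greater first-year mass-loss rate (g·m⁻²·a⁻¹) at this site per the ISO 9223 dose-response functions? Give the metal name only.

copper

copper: T>10 °C ⇒ hinge -0.080·(26.6−10) = -1.3280
  Pd branch = 0.0053·Pd^0.26·e^(0.059·RH+f) = 0.4982 μm/a
  Sd branch = 0.01025·Sd^0.27·e^(0.036·RH+0.049·T) = 2.448 μm/a
  sum: 0.4982 + 2.448 → r_corr = 2.946 μm/a
  mass loss = 2.946 μm/a × 8.96 g/cm³ = 26.4 g·m⁻²·a⁻¹
zinc: T>10 °C ⇒ hinge -0.071·(26.6−10) = -1.1786
  SO₂ term: 0.0129·5.5^0.44·exp(0.046·92-1.1786) = 0.5787
  Sd branch = 0.0175·Sd^0.57·e^(0.008·RH+0.085·T) = 2.155 μm/a
  r_corr = 0.5787 + 2.155 = 2.733 μm/a
  mass loss = 2.733 μm/a × 7.14 g/cm³ = 19.52 g·m⁻²·a⁻¹
Ordering by g·m⁻²·a⁻¹: copper (26.4) > zinc (19.5)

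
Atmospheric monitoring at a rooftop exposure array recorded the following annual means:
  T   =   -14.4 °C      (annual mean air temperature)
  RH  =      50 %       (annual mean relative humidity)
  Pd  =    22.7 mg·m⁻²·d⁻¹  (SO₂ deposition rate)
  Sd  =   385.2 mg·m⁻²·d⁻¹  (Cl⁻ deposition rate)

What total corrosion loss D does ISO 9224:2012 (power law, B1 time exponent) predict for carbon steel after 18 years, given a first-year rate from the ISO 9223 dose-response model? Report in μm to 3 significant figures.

D(18) = 57.1 μm

carbon steel: temperature factor f = +0.150·(-24.4) = -3.6600
  SO₂ term: 1.77·22.7^0.52·exp(0.02·50-3.6600) = 0.6279
  Cl⁻ term: 0.102·385.2^0.62·exp(0.033·50+0.04·-14.4) = 11.97
  sum: 0.6279 + 11.97 → r_corr = 12.6 μm/a
Power-law: D(18) = r_corr · 18^0.523
  D(18) = 12.6 × 18^0.523 = 12.6 × 4.534 = 57.13 μm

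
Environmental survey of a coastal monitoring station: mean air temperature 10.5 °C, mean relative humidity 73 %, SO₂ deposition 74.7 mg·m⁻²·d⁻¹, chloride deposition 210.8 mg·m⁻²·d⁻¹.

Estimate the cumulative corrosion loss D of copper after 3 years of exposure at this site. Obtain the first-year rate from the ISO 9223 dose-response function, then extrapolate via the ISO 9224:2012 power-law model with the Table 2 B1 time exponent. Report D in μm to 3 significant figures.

D(3) = 4.51 μm

copper: T>10 °C ⇒ hinge -0.080·(10.5−10) = -0.0400
  SO₂ term: 0.0053·74.7^0.26·exp(0.059·73-0.0400) = 1.16
  Sd branch = 0.01025·Sd^0.27·e^(0.036·RH+0.049·T) = 1.007 μm/a
  r_corr = 1.16 + 1.007 = 2.167 μm/a
Long-term exponent b (ISO 9224 Table 2, B1) = 0.667
  D(3) = 2.167 × 3^0.667 = 2.167 × 2.081 = 4.509 μm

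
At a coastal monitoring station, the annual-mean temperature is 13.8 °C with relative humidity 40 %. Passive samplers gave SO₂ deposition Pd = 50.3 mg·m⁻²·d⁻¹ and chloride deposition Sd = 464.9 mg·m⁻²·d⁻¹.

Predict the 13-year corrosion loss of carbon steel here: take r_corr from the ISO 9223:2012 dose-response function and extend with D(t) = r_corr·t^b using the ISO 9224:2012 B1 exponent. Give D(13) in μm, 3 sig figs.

carbon steel: temperature factor f = -0.054·(3.8) = -0.2052
  SO₂ term: 1.77·50.3^0.52·exp(0.02·40-0.2052) = 24.61
  Sd branch = 0.102·Sd^0.62·e^(0.033·RH+0.04·T) = 29.88 μm/a
  r_corr = 24.61 + 29.88 = 54.49 μm/a
Long-term exponent b (ISO 9224 Table 2, B1) = 0.523
  D(13) = 54.49 × 13^0.523 = 54.49 × 3.825 = 208.4 μm

D(13) = 208 μm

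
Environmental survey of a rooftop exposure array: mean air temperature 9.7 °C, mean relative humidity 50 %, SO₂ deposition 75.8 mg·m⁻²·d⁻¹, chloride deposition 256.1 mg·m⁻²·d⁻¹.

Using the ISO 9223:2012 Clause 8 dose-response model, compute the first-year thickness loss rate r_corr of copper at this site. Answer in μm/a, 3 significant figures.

r_corr = 0.746 μm/a

copper: temperature factor f = +0.126·(-0.3) = -0.0378
  Pd branch = 0.0053·Pd^0.26·e^(0.059·RH+f) = 0.3004 μm/a
  Cl⁻ term: 0.01025·256.1^0.27·exp(0.036·50+0.049·9.7) = 0.4458
  r_corr = 0.3004 + 0.4458 = 0.7462 μm/a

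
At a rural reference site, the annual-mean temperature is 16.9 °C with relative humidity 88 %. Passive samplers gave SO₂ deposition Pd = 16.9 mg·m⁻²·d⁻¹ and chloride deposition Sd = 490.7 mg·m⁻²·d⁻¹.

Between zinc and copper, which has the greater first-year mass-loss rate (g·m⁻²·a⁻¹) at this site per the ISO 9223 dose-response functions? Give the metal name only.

zinc

zinc: T>10 °C ⇒ hinge -0.071·(16.9−10) = -0.4899
  SO₂ term: 0.0129·16.9^0.44·exp(0.046·88-0.4899) = 1.571
  Cl⁻ term: 0.0175·490.7^0.57·exp(0.008·88+0.085·16.9) = 5.086
  r_corr = 1.571 + 5.086 = 6.657 μm/a
  mass loss = 6.657 μm/a × 7.14 g/cm³ = 47.53 g·m⁻²·a⁻¹
copper: f(T) = -0.080·(T−10) [T>10 °C] = -0.5520
  Pd branch = 0.0053·Pd^0.26·e^(0.059·RH+f) = 1.145 μm/a
  Cl⁻ term: 0.01025·490.7^0.27·exp(0.036·88+0.049·16.9) = 2.97
  r_corr = 1.145 + 2.97 = 4.114 μm/a
  mass loss = 4.114 μm/a × 8.96 g/cm³ = 36.87 g·m⁻²·a⁻¹
Ordering by g·m⁻²·a⁻¹: zinc (47.5) > copper (36.9)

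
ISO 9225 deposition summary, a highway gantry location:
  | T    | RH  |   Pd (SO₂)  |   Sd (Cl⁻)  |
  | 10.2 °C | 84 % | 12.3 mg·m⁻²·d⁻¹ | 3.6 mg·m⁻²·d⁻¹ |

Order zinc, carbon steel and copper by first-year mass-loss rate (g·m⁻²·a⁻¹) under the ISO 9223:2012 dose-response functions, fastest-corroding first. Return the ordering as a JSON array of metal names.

["carbon steel", "copper", "zinc"]

zinc: T>10 °C ⇒ hinge -0.071·(10.2−10) = -0.0142
  Pd branch = 0.0129·Pd^0.44·e^(0.046·RH+f) = 1.828 μm/a
  Sd branch = 0.0175·Sd^0.57·e^(0.008·RH+0.085·T) = 0.1692 μm/a
  r_corr = 1.828 + 0.1692 = 1.998 μm/a
  mass loss = 1.998 μm/a × 7.14 g/cm³ = 14.26 g·m⁻²·a⁻¹
carbon steel: temperature factor f = -0.054·(0.2) = -0.0108
  SO₂ term: 1.77·12.3^0.52·exp(0.02·84-0.0108) = 34.65
  Sd branch = 0.102·Sd^0.62·e^(0.033·RH+0.04·T) = 5.427 μm/a
  sum: 34.65 + 5.427 → r_corr = 40.07 μm/a
  mass loss = 40.07 μm/a × 7.85 g/cm³ = 314.6 g·m⁻²·a⁻¹
copper: temperature factor f = -0.080·(0.2) = -0.0160
  Pd branch = 0.0053·Pd^0.26·e^(0.059·RH+f) = 1.423 μm/a
  Sd branch = 0.01025·Sd^0.27·e^(0.036·RH+0.049·T) = 0.4912 μm/a
  r_corr = 1.423 + 0.4912 = 1.914 μm/a
  mass loss = 1.914 μm/a × 8.96 g/cm³ = 17.15 g·m⁻²·a⁻¹
Ordering by g·m⁻²·a⁻¹: carbon steel (315) > copper (17.1) > zinc (14.3)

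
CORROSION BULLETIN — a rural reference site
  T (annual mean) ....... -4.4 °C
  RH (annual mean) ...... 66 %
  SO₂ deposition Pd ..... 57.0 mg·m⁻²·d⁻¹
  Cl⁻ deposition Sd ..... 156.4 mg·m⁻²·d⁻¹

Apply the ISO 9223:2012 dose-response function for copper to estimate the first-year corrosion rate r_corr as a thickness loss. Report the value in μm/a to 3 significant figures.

r_corr = 0.469 μm/a

copper: T≤10 °C ⇒ hinge +0.126·(-4.4−10) = -1.8144
  SO₂ term: 0.0053·57.0^0.26·exp(0.059·66-1.8144) = 0.1213
  Cl⁻ term: 0.01025·156.4^0.27·exp(0.036·66+0.049·-4.4) = 0.3479
  sum: 0.1213 + 0.3479 → r_corr = 0.4692 μm/a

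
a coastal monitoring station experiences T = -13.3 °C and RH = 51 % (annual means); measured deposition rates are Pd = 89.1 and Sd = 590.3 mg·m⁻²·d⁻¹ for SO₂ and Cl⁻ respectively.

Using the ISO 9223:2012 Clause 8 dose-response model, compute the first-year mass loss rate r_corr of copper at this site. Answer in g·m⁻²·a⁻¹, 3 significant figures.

copper: f(T) = +0.126·(T−10) [T≤10 °C] = -2.9358
  Pd branch = 0.0053·Pd^0.26·e^(0.059·RH+f) = 0.01832 μm/a
  Cl⁻ term: 0.01025·590.3^0.27·exp(0.036·51+0.049·-13.3) = 0.1876
  r_corr = 0.01832 + 0.1876 = 0.2059 μm/a
Convert to mass loss: 0.2059 μm/a × 8.96 g/cm³ = 1.845 g·m⁻²·a⁻¹

r_corr = 1.85 g·m⁻²·a⁻¹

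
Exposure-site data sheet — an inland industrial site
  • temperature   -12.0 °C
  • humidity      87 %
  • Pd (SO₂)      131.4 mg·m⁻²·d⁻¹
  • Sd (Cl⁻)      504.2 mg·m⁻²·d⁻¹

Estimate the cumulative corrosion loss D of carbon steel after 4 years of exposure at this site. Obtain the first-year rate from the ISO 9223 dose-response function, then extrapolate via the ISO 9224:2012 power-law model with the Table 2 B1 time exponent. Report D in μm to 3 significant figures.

D(4) = 119 μm

carbon steel: temperature factor f = +0.150·(-22.0) = -3.3000
  sulphur-dioxide contribution → 4.7 μm/a
  chloride contribution → 52.8 μm/a
  ⇒ r_corr(carbon steel) = 57.5 μm/a
Long-term exponent b (ISO 9224 Table 2, B1) = 0.523
  D(4) = 57.5 × 4^0.523 = 57.5 × 2.065 = 118.7 μm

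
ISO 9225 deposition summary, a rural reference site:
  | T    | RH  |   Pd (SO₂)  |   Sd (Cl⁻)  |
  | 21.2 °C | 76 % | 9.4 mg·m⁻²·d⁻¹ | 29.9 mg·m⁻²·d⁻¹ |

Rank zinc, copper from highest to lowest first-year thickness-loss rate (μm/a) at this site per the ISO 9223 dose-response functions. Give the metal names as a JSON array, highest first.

["zinc", "copper"]

zinc: f(T) = -0.071·(T−10) [T>10 °C] = -0.7952
  SO₂ term: 0.0129·9.4^0.44·exp(0.046·76-0.7952) = 0.5149
  Sd branch = 0.0175·Sd^0.57·e^(0.008·RH+0.085·T) = 1.352 μm/a
  sum: 0.5149 + 1.352 → r_corr = 1.866 μm/a
copper: temperature factor f = -0.080·(11.2) = -0.8960
  Pd branch = 0.0053·Pd^0.26·e^(0.059·RH+f) = 0.3432 μm/a
  Sd branch = 0.01025·Sd^0.27·e^(0.036·RH+0.049·T) = 1.118 μm/a
  r_corr = 0.3432 + 1.118 = 1.461 μm/a
Ordering by μm/a: zinc (1.87) > copper (1.46)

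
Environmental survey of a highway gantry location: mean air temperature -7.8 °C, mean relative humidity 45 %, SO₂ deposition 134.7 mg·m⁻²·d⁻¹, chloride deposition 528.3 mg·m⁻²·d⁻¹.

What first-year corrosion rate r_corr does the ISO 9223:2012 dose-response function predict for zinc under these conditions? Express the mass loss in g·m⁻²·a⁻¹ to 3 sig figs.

r_corr = 6.50 g·m⁻²·a⁻¹

zinc: f(T) = +0.038·(T−10) [T≤10 °C] = -0.6764
  SO₂ term: 0.0129·134.7^0.44·exp(0.046·45-0.6764) = 0.4495
  Cl⁻ term: 0.0175·528.3^0.57·exp(0.008·45+0.085·-7.8) = 0.4608
  r_corr = 0.4495 + 0.4608 = 0.9103 μm/a
Convert to mass loss: 0.9103 μm/a × 7.14 g/cm³ = 6.499 g·m⁻²·a⁻¹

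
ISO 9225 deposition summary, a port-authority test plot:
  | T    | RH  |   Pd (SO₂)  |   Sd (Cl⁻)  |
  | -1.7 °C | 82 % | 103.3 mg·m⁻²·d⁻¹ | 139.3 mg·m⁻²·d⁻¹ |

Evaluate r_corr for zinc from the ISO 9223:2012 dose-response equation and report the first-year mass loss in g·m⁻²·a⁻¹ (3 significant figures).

r_corr = 23.2 g·m⁻²·a⁻¹

zinc: temperature factor f = +0.038·(-11.7) = -0.4446
  Pd branch = 0.0129·Pd^0.44·e^(0.046·RH+f) = 2.766 μm/a
  Sd branch = 0.0175·Sd^0.57·e^(0.008·RH+0.085·T) = 0.4867 μm/a
  sum: 2.766 + 0.4867 → r_corr = 3.253 μm/a
Convert to mass loss: 3.253 μm/a × 7.14 g/cm³ = 23.22 g·m⁻²·a⁻¹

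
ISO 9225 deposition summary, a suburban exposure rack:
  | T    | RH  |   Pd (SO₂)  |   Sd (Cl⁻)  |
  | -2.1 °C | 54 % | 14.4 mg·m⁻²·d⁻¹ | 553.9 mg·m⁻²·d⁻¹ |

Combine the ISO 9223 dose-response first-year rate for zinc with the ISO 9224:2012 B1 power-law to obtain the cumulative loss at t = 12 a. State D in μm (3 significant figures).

D(12) = 8.61 μm

zinc: temperature factor f = +0.038·(-12.1) = -0.4598
  sulphur-dioxide contribution → 0.3158 μm/a
  chloride contribution → 0.8258 μm/a
  total first-year rate 1.142 μm/a
Power-law: D(12) = r_corr · 12^0.813
  D(12) = 1.142 × 12^0.813 = 1.142 × 7.54 = 8.608 μm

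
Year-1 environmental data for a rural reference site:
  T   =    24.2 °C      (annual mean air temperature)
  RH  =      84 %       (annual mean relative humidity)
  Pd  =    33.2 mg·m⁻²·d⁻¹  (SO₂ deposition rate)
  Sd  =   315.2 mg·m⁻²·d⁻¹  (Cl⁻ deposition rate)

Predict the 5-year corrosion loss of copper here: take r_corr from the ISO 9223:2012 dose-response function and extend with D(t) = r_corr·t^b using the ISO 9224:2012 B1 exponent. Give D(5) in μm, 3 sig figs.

D(5) = 11.3 μm

copper: temperature factor f = -0.080·(14.2) = -1.1360
  sulphur-dioxide contribution → 0.6009 μm/a
  chloride contribution → 3.263 μm/a
  ⇒ r_corr(copper) = 3.864 μm/a
Power-law: D(5) = r_corr · 5^0.667
  D(5) = 3.864 × 5^0.667 = 3.864 × 2.926 = 11.3 μm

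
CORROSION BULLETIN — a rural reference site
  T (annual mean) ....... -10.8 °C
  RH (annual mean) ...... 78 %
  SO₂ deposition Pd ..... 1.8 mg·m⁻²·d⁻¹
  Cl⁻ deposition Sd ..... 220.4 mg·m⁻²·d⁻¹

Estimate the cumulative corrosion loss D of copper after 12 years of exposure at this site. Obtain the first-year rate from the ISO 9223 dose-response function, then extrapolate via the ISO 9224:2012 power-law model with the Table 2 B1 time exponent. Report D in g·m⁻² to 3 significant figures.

D(12) = 22.3 g·m⁻²

copper: f(T) = +0.126·(T−10) [T≤10 °C] = -2.6208
  Pd branch = 0.0053·Pd^0.26·e^(0.059·RH+f) = 0.04478 μm/a
  Sd branch = 0.01025·Sd^0.27·e^(0.036·RH+0.049·T) = 0.4296 μm/a
  sum: 0.04478 + 0.4296 → r_corr = 0.4744 μm/a
Long-term exponent b (ISO 9224 Table 2, B1) = 0.667
  D(12) = 0.4744 × 12^0.667 = 0.4744 × 5.246 = 2.488 μm
  Mass loss = 2.488 μm × 8.96 g/cm³ = 22.3 g·m⁻²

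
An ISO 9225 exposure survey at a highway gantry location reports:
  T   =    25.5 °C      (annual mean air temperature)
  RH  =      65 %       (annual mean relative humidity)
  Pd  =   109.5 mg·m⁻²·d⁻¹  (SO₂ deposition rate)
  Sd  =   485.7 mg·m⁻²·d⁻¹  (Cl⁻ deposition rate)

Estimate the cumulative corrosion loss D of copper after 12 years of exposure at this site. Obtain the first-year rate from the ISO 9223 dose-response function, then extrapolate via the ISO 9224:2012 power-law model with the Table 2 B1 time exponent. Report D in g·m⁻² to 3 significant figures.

D(12) = 104 g·m⁻²

copper: T>10 °C ⇒ hinge -0.080·(25.5−10) = -1.2400
  sulphur-dioxide contribution → 0.2407 μm/a
  chloride contribution → 1.972 μm/a
  ⇒ r_corr(copper) = 2.213 μm/a
ISO 9224: D(t) = r_corr · t^b with b = 0.667 (copper, B1)
  D(12) = 2.213 × 12^0.667 = 2.213 × 5.246 = 11.61 μm
  Mass loss = 11.61 μm × 8.96 g/cm³ = 104 g·m⁻²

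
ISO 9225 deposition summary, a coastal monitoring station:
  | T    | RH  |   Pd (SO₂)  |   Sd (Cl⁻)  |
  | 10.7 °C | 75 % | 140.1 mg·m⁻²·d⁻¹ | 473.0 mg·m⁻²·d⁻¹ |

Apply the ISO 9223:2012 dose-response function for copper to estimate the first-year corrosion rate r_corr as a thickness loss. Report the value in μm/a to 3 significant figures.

copper: f(T) = -0.080·(T−10) [T>10 °C] = -0.0560
  SO₂ term: 0.0053·140.1^0.26·exp(0.059·75-0.0560) = 1.513
  Sd branch = 0.01025·Sd^0.27·e^(0.036·RH+0.049·T) = 1.359 μm/a
  sum: 1.513 + 1.359 → r_corr = 2.872 μm/a

r_corr = 2.87 μm/a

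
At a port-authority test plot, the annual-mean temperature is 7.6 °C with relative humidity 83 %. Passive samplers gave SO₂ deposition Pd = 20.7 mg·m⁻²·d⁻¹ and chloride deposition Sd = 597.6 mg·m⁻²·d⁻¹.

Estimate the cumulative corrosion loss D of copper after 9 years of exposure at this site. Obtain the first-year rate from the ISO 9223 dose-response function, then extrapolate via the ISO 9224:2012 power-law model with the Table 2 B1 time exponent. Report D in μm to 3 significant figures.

copper: f(T) = +0.126·(T−10) [T≤10 °C] = -0.3024
  sulphur-dioxide contribution → 1.153 μm/a
  chloride contribution → 1.659 μm/a
  total first-year rate 2.812 μm/a
ISO 9224: D(t) = r_corr · t^b with b = 0.667 (copper, B1)
  D(9) = 2.812 × 9^0.667 = 2.812 × 4.33 = 12.17 μm

D(9) = 12.2 μm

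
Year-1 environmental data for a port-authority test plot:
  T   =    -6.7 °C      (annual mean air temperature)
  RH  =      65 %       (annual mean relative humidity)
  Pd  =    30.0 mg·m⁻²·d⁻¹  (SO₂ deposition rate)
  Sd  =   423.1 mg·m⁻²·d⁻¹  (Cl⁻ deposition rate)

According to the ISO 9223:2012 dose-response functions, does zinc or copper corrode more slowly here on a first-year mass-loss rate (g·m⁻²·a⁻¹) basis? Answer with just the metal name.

zinc: temperature factor f = +0.038·(-16.7) = -0.6346
  sulphur-dioxide contribution → 0.6074 μm/a
  chloride contribution → 0.5231 μm/a
  ⇒ r_corr(zinc) = 1.131 μm/a
  mass loss = 1.131 μm/a × 7.14 g/cm³ = 8.072 g·m⁻²·a⁻¹
copper: f(T) = +0.126·(T−10) [T≤10 °C] = -2.1042
  sulphur-dioxide contribution → 0.07244 μm/a
  chloride contribution → 0.3922 μm/a
  ⇒ r_corr(copper) = 0.4647 μm/a
  mass loss = 0.4647 μm/a × 8.96 g/cm³ = 4.163 g·m⁻²·a⁻¹
Ordering by g·m⁻²·a⁻¹: zinc (8.07) > copper (4.16)

copper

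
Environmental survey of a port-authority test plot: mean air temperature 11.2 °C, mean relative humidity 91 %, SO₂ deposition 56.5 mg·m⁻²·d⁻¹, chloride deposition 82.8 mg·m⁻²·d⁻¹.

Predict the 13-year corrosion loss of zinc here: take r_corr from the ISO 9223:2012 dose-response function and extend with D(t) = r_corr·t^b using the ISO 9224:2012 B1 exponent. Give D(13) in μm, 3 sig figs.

zinc: temperature factor f = -0.071·(1.2) = -0.0852
  Pd branch = 0.0129·Pd^0.44·e^(0.046·RH+f) = 4.597 μm/a
  Sd branch = 0.0175·Sd^0.57·e^(0.008·RH+0.085·T) = 1.164 μm/a
  sum: 4.597 + 1.164 → r_corr = 5.761 μm/a
Power-law: D(13) = r_corr · 13^0.813
  D(13) = 5.761 × 13^0.813 = 5.761 × 8.047 = 46.36 μm

D(13) = 46.4 μm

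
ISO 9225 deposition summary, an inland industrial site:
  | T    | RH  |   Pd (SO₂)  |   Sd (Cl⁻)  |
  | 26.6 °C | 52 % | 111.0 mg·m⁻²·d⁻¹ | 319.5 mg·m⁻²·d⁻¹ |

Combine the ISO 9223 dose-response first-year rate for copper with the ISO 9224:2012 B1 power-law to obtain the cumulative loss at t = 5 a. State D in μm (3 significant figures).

copper: temperature factor f = -0.080·(16.6) = -1.3280
  SO₂ term: 0.0053·111.0^0.26·exp(0.059·52-1.3280) = 0.1027
  Sd branch = 0.01025·Sd^0.27·e^(0.036·RH+0.049·T) = 1.164 μm/a
  r_corr = 0.1027 + 1.164 = 1.267 μm/a
ISO 9224: D(t) = r_corr · t^b with b = 0.667 (copper, B1)
  D(5) = 1.267 × 5^0.667 = 1.267 × 2.926 = 3.706 μm

D(5) = 3.71 μm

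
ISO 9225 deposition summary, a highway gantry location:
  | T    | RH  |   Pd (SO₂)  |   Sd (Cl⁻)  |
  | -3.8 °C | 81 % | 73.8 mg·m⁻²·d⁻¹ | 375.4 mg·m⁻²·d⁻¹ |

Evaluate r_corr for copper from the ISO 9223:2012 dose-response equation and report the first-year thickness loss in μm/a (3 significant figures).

r_corr = 1.12 μm/a

copper: temperature factor f = +0.126·(-13.8) = -1.7388
  Pd branch = 0.0053·Pd^0.26·e^(0.059·RH+f) = 0.3391 μm/a
  Sd branch = 0.01025·Sd^0.27·e^(0.036·RH+0.049·T) = 0.7787 μm/a
  sum: 0.3391 + 0.7787 → r_corr = 1.118 μm/a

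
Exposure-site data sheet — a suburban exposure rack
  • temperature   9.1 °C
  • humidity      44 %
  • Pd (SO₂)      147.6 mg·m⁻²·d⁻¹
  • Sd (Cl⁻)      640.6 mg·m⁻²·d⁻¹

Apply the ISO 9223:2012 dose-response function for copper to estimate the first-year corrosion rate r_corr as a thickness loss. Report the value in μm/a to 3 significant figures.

copper: temperature factor f = +0.126·(-0.9) = -0.1134
  SO₂ term: 0.0053·147.6^0.26·exp(0.059·44-0.1134) = 0.2325
  Cl⁻ term: 0.01025·640.6^0.27·exp(0.036·44+0.049·9.1) = 0.4468
  sum: 0.2325 + 0.4468 → r_corr = 0.6793 μm/a

r_corr = 0.679 μm/a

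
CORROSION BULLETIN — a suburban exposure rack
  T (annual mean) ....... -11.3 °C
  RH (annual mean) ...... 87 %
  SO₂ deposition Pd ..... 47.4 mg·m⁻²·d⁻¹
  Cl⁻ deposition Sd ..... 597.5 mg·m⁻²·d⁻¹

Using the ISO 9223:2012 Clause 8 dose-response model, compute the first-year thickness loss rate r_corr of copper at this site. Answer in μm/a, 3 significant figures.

copper: temperature factor f = +0.126·(-21.3) = -2.6838
  Pd branch = 0.0053·Pd^0.26·e^(0.059·RH+f) = 0.1674 μm/a
  Cl⁻ term: 0.01025·597.5^0.27·exp(0.036·87+0.049·-11.3) = 0.7587
  r_corr = 0.1674 + 0.7587 = 0.9261 μm/a

r_corr = 0.926 μm/a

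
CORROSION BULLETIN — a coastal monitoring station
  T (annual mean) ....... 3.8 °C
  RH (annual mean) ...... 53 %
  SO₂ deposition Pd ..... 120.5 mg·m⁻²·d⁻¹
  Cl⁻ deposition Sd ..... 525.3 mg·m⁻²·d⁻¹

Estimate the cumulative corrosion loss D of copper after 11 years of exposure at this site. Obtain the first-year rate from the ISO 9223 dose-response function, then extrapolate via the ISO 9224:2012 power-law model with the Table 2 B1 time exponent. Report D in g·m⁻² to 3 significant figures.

copper: temperature factor f = +0.126·(-6.2) = -0.7812
  sulphur-dioxide contribution → 0.1924 μm/a
  chloride contribution → 0.4516 μm/a
  ⇒ r_corr(copper) = 0.6439 μm/a
Power-law: D(11) = r_corr · 11^0.667
  D(11) = 0.6439 × 11^0.667 = 0.6439 × 4.95 = 3.187 μm
  Mass loss = 3.187 μm × 8.96 g/cm³ = 28.56 g·m⁻²

D(11) = 28.6 g·m⁻²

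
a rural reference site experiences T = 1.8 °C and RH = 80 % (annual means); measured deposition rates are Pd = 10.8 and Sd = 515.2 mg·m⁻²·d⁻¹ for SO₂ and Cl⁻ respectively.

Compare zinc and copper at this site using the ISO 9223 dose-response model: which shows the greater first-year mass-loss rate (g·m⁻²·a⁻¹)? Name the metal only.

zinc

zinc: T≤10 °C ⇒ hinge +0.038·(1.8−10) = -0.3116
  SO₂ term: 0.0129·10.8^0.44·exp(0.046·80-0.3116) = 1.067
  Cl⁻ term: 0.0175·515.2^0.57·exp(0.008·80+0.085·1.8) = 1.359
  r_corr = 1.067 + 1.359 = 2.426 μm/a
  mass loss = 2.426 μm/a × 7.14 g/cm³ = 17.32 g·m⁻²·a⁻¹
copper: f(T) = +0.126·(T−10) [T≤10 °C] = -1.0332
  Pd branch = 0.0053·Pd^0.26·e^(0.059·RH+f) = 0.3928 μm/a
  Cl⁻ term: 0.01025·515.2^0.27·exp(0.036·80+0.049·1.8) = 1.077
  sum: 0.3928 + 1.077 → r_corr = 1.469 μm/a
  mass loss = 1.469 μm/a × 8.96 g/cm³ = 13.16 g·m⁻²·a⁻¹
Ordering by g·m⁻²·a⁻¹: zinc (17.3) > copper (13.2)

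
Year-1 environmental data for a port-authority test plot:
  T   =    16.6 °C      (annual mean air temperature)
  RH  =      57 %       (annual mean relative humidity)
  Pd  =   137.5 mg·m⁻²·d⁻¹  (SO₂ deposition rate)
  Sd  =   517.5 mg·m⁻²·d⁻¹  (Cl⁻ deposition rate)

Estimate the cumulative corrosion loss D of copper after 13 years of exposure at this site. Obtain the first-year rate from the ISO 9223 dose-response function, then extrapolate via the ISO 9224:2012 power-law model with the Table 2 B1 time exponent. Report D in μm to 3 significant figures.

copper: T>10 °C ⇒ hinge -0.080·(16.6−10) = -0.5280
  Pd branch = 0.0053·Pd^0.26·e^(0.059·RH+f) = 0.3247 μm/a
  Cl⁻ term: 0.01025·517.5^0.27·exp(0.036·57+0.049·16.6) = 0.9725
  r_corr = 0.3247 + 0.9725 = 1.297 μm/a
Long-term exponent b (ISO 9224 Table 2, B1) = 0.667
  D(13) = 1.297 × 13^0.667 = 1.297 × 5.534 = 7.178 μm

D(13) = 7.18 μm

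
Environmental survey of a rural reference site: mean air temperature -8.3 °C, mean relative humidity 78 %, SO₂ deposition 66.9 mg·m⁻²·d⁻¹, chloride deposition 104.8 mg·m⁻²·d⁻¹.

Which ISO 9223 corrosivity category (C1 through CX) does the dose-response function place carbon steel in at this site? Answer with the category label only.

C2

carbon steel: f(T) = +0.150·(T−10) [T≤10 °C] = -2.7450
  SO₂ term: 1.77·66.9^0.52·exp(0.02·78-2.7450) = 4.815
  Cl⁻ term: 0.102·104.8^0.62·exp(0.033·78+0.04·-8.3) = 17.18
  r_corr = 4.815 + 17.18 = 21.99 μm/a
22 μm/a falls in (1.3, 25] for carbon steel → category C2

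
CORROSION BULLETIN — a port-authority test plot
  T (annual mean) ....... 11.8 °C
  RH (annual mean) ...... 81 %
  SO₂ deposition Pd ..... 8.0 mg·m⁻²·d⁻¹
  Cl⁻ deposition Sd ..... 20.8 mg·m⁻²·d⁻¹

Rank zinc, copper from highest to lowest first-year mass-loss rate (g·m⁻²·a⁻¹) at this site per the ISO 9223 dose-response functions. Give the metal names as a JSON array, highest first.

["copper", "zinc"]

zinc: f(T) = -0.071·(T−10) [T>10 °C] = -0.1278
  SO₂ term: 0.0129·8.0^0.44·exp(0.046·81-0.1278) = 1.177
  Sd branch = 0.0175·Sd^0.57·e^(0.008·RH+0.085·T) = 0.5145 μm/a
  r_corr = 1.177 + 0.5145 = 1.691 μm/a
  mass loss = 1.691 μm/a × 7.14 g/cm³ = 12.07 g·m⁻²·a⁻¹
copper: temperature factor f = -0.080·(1.8) = -0.1440
  SO₂ term: 0.0053·8.0^0.26·exp(0.059·81-0.1440) = 0.9376
  Cl⁻ term: 0.01025·20.8^0.27·exp(0.036·81+0.049·11.8) = 0.7658
  r_corr = 0.9376 + 0.7658 = 1.703 μm/a
  mass loss = 1.703 μm/a × 8.96 g/cm³ = 15.26 g·m⁻²·a⁻¹
Ordering by g·m⁻²·a⁻¹: copper (15.3) > zinc (12.1)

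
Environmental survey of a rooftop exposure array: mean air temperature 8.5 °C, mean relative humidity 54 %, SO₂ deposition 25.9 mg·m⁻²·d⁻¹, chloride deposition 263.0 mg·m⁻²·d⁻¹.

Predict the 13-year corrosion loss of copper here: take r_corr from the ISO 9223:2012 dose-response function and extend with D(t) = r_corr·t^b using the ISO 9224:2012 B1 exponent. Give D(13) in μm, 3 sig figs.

copper: f(T) = +0.126·(T−10) [T≤10 °C] = -0.1890
  Pd branch = 0.0053·Pd^0.26·e^(0.059·RH+f) = 0.2474 μm/a
  Cl⁻ term: 0.01025·263.0^0.27·exp(0.036·54+0.049·8.5) = 0.4889
  sum: 0.2474 + 0.4889 → r_corr = 0.7363 μm/a
ISO 9224: D(t) = r_corr · t^b with b = 0.667 (copper, B1)
  D(13) = 0.7363 × 13^0.667 = 0.7363 × 5.534 = 4.074 μm

D(13) = 4.07 μm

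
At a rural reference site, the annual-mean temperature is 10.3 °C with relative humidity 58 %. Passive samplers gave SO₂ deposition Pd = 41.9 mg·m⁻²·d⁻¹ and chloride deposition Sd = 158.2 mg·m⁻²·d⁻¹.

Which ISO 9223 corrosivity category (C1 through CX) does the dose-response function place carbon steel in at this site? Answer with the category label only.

carbon steel: f(T) = -0.054·(T−10) [T>10 °C] = -0.0162
  Pd branch = 1.77·Pd^0.52·e^(0.02·RH+f) = 38.75 μm/a
  Cl⁻ term: 0.102·158.2^0.62·exp(0.033·58+0.04·10.3) = 24.11
  r_corr = 38.75 + 24.11 = 62.86 μm/a
Category bounds: 50…80 μm/a bracket r_corr ⇒ C4

C4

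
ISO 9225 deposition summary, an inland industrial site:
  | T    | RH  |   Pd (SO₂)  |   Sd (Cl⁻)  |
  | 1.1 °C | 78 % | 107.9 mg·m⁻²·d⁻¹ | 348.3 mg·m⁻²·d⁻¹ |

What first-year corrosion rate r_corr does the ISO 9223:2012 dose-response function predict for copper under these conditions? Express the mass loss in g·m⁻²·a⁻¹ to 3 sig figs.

copper: temperature factor f = +0.126·(-8.9) = -1.1214
  sulphur-dioxide contribution → 0.5814 μm/a
  chloride contribution → 0.8709 μm/a
  total first-year rate 1.452 μm/a
Convert to mass loss: 1.452 μm/a × 8.96 g/cm³ = 13.01 g·m⁻²·a⁻¹

r_corr = 13.0 g·m⁻²·a⁻¹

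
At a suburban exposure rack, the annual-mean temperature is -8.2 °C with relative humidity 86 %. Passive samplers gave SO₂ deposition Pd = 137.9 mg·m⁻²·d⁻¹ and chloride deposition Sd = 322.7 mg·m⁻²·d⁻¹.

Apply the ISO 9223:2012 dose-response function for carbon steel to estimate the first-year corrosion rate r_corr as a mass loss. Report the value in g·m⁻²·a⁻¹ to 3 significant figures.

carbon steel: f(T) = +0.150·(T−10) [T≤10 °C] = -2.7300
  Pd branch = 1.77·Pd^0.52·e^(0.02·RH+f) = 8.354 μm/a
  Cl⁻ term: 0.102·322.7^0.62·exp(0.033·86+0.04·-8.2) = 45.1
  r_corr = 8.354 + 45.1 = 53.45 μm/a
Convert to mass loss: 53.45 μm/a × 7.85 g/cm³ = 419.6 g·m⁻²·a⁻¹

r_corr = 420 g·m⁻²·a⁻¹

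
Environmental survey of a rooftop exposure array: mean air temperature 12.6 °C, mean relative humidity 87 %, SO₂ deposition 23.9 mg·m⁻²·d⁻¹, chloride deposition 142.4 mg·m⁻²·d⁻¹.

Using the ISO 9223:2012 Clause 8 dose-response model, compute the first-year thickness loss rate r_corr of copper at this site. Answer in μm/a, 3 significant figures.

r_corr = 3.33 μm/a

copper: T>10 °C ⇒ hinge -0.080·(12.6−10) = -0.2080
  SO₂ term: 0.0053·23.9^0.26·exp(0.059·87-0.2080) = 1.666
  Cl⁻ term: 0.01025·142.4^0.27·exp(0.036·87+0.049·12.6) = 1.662
  r_corr = 1.666 + 1.662 = 3.327 μm/a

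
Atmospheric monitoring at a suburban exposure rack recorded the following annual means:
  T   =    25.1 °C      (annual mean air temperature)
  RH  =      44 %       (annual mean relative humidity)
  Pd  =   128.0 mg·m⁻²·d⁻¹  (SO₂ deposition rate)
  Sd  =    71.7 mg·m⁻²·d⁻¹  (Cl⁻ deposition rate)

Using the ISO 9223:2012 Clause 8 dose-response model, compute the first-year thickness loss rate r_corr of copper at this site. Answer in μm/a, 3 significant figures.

copper: temperature factor f = -0.080·(15.1) = -1.2080
  Pd branch = 0.0053·Pd^0.26·e^(0.059·RH+f) = 0.07498 μm/a
  Sd branch = 0.01025·Sd^0.27·e^(0.036·RH+0.049·T) = 0.5417 μm/a
  sum: 0.07498 + 0.5417 → r_corr = 0.6167 μm/a

r_corr = 0.617 μm/a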